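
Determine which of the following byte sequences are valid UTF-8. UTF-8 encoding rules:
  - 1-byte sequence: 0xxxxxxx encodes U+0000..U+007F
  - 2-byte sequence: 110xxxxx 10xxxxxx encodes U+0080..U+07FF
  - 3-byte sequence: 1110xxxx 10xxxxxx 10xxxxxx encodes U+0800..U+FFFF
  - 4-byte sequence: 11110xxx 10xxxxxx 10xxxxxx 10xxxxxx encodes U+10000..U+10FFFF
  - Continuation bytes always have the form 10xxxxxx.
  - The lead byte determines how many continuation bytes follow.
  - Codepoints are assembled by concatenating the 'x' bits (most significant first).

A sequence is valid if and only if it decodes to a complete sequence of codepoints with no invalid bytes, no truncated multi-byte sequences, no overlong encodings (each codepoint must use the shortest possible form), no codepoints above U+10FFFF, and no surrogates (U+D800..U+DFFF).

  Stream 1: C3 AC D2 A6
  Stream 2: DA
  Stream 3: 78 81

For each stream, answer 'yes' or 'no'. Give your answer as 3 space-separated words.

Answer: yes no no

Derivation:
Stream 1: decodes cleanly. VALID
Stream 2: error at byte offset 1. INVALID
Stream 3: error at byte offset 1. INVALID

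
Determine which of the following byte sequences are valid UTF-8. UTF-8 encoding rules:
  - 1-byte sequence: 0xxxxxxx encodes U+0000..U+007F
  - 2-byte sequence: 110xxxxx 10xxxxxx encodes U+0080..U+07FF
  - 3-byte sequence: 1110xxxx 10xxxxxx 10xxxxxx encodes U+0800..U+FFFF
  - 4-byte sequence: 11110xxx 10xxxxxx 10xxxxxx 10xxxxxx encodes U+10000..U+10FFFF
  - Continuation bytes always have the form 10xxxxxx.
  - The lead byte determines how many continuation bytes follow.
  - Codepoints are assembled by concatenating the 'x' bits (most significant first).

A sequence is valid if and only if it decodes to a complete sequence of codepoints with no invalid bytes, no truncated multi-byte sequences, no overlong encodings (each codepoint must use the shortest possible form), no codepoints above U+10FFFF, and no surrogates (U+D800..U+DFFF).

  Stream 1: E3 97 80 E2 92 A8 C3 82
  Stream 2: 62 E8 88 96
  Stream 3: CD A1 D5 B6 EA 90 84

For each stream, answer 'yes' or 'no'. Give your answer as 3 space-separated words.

Answer: yes yes yes

Derivation:
Stream 1: decodes cleanly. VALID
Stream 2: decodes cleanly. VALID
Stream 3: decodes cleanly. VALID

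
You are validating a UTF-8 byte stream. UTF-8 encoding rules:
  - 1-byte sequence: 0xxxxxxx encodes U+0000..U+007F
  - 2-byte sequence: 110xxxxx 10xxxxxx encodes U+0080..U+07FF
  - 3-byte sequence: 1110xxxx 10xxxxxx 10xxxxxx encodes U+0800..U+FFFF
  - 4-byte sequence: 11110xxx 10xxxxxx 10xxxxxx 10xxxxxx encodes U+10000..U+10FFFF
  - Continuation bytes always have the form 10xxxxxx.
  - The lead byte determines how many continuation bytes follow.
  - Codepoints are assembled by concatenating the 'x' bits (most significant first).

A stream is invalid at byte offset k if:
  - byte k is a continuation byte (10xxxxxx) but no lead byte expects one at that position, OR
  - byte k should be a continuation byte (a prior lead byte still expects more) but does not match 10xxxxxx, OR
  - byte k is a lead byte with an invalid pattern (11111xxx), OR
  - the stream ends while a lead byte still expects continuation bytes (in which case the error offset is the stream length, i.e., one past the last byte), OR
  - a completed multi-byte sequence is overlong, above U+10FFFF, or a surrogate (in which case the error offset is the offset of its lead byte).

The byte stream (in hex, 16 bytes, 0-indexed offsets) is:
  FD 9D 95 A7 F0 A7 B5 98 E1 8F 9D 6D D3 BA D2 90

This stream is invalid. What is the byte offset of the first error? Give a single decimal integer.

Byte[0]=FD: INVALID lead byte (not 0xxx/110x/1110/11110)

Answer: 0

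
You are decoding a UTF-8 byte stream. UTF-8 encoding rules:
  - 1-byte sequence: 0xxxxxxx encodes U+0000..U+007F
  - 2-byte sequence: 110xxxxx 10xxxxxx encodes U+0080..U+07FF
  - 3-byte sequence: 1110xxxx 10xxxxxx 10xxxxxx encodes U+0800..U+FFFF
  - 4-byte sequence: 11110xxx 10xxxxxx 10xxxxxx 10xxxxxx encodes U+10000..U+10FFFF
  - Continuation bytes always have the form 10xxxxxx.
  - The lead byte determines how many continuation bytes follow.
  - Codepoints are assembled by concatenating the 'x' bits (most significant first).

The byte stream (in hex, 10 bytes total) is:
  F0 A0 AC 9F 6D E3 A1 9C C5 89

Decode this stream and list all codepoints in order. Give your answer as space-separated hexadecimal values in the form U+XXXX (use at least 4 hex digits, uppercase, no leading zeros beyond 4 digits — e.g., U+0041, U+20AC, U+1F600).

Answer: U+20B1F U+006D U+385C U+0149

Derivation:
Byte[0]=F0: 4-byte lead, need 3 cont bytes. acc=0x0
Byte[1]=A0: continuation. acc=(acc<<6)|0x20=0x20
Byte[2]=AC: continuation. acc=(acc<<6)|0x2C=0x82C
Byte[3]=9F: continuation. acc=(acc<<6)|0x1F=0x20B1F
Completed: cp=U+20B1F (starts at byte 0)
Byte[4]=6D: 1-byte ASCII. cp=U+006D
Byte[5]=E3: 3-byte lead, need 2 cont bytes. acc=0x3
Byte[6]=A1: continuation. acc=(acc<<6)|0x21=0xE1
Byte[7]=9C: continuation. acc=(acc<<6)|0x1C=0x385C
Completed: cp=U+385C (starts at byte 5)
Byte[8]=C5: 2-byte lead, need 1 cont bytes. acc=0x5
Byte[9]=89: continuation. acc=(acc<<6)|0x09=0x149
Completed: cp=U+0149 (starts at byte 8)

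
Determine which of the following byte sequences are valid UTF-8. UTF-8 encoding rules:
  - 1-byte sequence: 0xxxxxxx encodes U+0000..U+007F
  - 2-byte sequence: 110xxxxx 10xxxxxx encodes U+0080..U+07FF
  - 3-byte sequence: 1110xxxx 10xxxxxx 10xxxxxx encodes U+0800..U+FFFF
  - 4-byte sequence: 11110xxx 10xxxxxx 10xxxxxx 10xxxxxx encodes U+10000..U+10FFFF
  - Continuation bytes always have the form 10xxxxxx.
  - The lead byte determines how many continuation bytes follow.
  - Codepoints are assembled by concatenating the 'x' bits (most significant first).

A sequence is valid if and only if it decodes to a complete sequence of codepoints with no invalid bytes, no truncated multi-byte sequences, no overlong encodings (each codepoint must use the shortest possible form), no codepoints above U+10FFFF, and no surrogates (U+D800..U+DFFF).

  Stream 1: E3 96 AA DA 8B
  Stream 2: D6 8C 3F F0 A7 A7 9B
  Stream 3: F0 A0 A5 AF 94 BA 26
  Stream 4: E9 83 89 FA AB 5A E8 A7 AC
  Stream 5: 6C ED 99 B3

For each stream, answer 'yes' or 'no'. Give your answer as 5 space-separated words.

Stream 1: decodes cleanly. VALID
Stream 2: decodes cleanly. VALID
Stream 3: error at byte offset 4. INVALID
Stream 4: error at byte offset 3. INVALID
Stream 5: decodes cleanly. VALID

Answer: yes yes no no yes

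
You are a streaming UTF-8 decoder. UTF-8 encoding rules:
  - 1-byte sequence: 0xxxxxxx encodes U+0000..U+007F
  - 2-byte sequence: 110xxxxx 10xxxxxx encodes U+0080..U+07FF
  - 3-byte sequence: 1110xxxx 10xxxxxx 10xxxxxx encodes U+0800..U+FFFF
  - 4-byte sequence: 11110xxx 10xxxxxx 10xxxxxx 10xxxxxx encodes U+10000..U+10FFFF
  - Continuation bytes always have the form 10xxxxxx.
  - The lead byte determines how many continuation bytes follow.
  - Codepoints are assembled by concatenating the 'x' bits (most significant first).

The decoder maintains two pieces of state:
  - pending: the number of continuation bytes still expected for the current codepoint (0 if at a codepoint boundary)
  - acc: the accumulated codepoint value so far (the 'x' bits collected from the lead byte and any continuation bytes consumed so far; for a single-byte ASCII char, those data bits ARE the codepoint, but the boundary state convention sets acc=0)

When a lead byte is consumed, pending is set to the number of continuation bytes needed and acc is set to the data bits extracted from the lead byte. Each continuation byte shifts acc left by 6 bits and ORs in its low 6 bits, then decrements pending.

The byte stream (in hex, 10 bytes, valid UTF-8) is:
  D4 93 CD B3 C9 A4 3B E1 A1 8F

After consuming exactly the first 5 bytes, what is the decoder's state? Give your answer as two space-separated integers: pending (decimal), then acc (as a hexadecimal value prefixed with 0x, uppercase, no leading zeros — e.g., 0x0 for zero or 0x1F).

Answer: 1 0x9

Derivation:
Byte[0]=D4: 2-byte lead. pending=1, acc=0x14
Byte[1]=93: continuation. acc=(acc<<6)|0x13=0x513, pending=0
Byte[2]=CD: 2-byte lead. pending=1, acc=0xD
Byte[3]=B3: continuation. acc=(acc<<6)|0x33=0x373, pending=0
Byte[4]=C9: 2-byte lead. pending=1, acc=0x9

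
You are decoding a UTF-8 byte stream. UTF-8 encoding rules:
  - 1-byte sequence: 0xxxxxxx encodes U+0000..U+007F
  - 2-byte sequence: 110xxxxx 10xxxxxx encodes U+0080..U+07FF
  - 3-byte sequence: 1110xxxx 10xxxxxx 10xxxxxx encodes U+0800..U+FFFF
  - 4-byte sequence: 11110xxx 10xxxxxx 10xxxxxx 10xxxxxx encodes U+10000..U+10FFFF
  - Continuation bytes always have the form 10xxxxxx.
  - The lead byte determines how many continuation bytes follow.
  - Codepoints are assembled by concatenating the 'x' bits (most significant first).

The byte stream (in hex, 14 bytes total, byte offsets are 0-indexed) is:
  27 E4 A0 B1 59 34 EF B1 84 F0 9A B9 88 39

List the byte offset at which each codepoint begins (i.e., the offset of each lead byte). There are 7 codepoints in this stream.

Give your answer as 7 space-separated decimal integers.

Byte[0]=27: 1-byte ASCII. cp=U+0027
Byte[1]=E4: 3-byte lead, need 2 cont bytes. acc=0x4
Byte[2]=A0: continuation. acc=(acc<<6)|0x20=0x120
Byte[3]=B1: continuation. acc=(acc<<6)|0x31=0x4831
Completed: cp=U+4831 (starts at byte 1)
Byte[4]=59: 1-byte ASCII. cp=U+0059
Byte[5]=34: 1-byte ASCII. cp=U+0034
Byte[6]=EF: 3-byte lead, need 2 cont bytes. acc=0xF
Byte[7]=B1: continuation. acc=(acc<<6)|0x31=0x3F1
Byte[8]=84: continuation. acc=(acc<<6)|0x04=0xFC44
Completed: cp=U+FC44 (starts at byte 6)
Byte[9]=F0: 4-byte lead, need 3 cont bytes. acc=0x0
Byte[10]=9A: continuation. acc=(acc<<6)|0x1A=0x1A
Byte[11]=B9: continuation. acc=(acc<<6)|0x39=0x6B9
Byte[12]=88: continuation. acc=(acc<<6)|0x08=0x1AE48
Completed: cp=U+1AE48 (starts at byte 9)
Byte[13]=39: 1-byte ASCII. cp=U+0039

Answer: 0 1 4 5 6 9 13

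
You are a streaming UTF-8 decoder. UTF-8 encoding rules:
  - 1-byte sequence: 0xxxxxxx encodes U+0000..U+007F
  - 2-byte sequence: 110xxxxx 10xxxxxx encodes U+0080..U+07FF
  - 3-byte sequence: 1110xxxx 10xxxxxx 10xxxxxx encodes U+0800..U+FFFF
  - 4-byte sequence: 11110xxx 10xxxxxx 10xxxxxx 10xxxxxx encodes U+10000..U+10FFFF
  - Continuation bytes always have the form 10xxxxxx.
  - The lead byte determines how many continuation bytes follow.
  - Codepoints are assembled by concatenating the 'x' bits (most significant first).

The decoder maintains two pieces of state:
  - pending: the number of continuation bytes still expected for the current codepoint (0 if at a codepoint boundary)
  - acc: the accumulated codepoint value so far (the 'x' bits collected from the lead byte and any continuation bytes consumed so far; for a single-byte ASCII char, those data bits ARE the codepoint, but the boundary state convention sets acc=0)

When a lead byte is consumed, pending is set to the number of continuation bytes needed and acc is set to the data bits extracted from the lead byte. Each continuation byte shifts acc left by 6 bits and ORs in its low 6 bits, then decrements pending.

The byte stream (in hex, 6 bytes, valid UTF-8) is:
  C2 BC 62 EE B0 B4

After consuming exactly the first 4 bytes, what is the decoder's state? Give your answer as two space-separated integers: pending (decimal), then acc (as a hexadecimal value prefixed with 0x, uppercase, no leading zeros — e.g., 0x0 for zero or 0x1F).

Byte[0]=C2: 2-byte lead. pending=1, acc=0x2
Byte[1]=BC: continuation. acc=(acc<<6)|0x3C=0xBC, pending=0
Byte[2]=62: 1-byte. pending=0, acc=0x0
Byte[3]=EE: 3-byte lead. pending=2, acc=0xE

Answer: 2 0xE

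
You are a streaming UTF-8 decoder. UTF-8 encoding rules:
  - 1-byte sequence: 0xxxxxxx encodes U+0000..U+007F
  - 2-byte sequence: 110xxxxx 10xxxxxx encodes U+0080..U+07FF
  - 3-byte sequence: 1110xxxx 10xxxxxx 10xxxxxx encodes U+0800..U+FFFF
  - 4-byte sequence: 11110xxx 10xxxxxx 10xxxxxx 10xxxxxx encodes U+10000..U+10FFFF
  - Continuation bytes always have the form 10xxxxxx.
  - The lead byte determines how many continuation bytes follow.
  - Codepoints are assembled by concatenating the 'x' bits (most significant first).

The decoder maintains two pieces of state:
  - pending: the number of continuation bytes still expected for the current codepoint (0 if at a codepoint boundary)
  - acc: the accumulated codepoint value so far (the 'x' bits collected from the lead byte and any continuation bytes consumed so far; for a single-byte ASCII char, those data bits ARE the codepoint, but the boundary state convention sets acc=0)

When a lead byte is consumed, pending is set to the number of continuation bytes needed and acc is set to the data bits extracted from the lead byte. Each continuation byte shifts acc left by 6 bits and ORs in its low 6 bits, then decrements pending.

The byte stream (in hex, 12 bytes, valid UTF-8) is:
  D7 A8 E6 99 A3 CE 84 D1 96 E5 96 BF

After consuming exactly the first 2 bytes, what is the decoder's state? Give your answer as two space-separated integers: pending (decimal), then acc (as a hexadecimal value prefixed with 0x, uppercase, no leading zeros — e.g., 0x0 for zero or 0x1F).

Answer: 0 0x5E8

Derivation:
Byte[0]=D7: 2-byte lead. pending=1, acc=0x17
Byte[1]=A8: continuation. acc=(acc<<6)|0x28=0x5E8, pending=0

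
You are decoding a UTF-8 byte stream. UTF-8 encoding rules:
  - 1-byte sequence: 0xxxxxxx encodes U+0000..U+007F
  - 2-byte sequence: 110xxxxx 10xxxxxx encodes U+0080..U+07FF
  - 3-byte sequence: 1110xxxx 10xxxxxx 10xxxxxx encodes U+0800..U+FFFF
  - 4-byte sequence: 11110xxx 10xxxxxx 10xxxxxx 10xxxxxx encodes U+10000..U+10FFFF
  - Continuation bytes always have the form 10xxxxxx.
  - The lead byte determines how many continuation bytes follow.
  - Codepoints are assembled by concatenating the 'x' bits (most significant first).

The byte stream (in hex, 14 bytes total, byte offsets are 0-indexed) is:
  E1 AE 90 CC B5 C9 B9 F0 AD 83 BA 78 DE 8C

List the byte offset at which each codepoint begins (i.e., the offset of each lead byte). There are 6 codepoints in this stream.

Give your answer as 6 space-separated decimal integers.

Byte[0]=E1: 3-byte lead, need 2 cont bytes. acc=0x1
Byte[1]=AE: continuation. acc=(acc<<6)|0x2E=0x6E
Byte[2]=90: continuation. acc=(acc<<6)|0x10=0x1B90
Completed: cp=U+1B90 (starts at byte 0)
Byte[3]=CC: 2-byte lead, need 1 cont bytes. acc=0xC
Byte[4]=B5: continuation. acc=(acc<<6)|0x35=0x335
Completed: cp=U+0335 (starts at byte 3)
Byte[5]=C9: 2-byte lead, need 1 cont bytes. acc=0x9
Byte[6]=B9: continuation. acc=(acc<<6)|0x39=0x279
Completed: cp=U+0279 (starts at byte 5)
Byte[7]=F0: 4-byte lead, need 3 cont bytes. acc=0x0
Byte[8]=AD: continuation. acc=(acc<<6)|0x2D=0x2D
Byte[9]=83: continuation. acc=(acc<<6)|0x03=0xB43
Byte[10]=BA: continuation. acc=(acc<<6)|0x3A=0x2D0FA
Completed: cp=U+2D0FA (starts at byte 7)
Byte[11]=78: 1-byte ASCII. cp=U+0078
Byte[12]=DE: 2-byte lead, need 1 cont bytes. acc=0x1E
Byte[13]=8C: continuation. acc=(acc<<6)|0x0C=0x78C
Completed: cp=U+078C (starts at byte 12)

Answer: 0 3 5 7 11 12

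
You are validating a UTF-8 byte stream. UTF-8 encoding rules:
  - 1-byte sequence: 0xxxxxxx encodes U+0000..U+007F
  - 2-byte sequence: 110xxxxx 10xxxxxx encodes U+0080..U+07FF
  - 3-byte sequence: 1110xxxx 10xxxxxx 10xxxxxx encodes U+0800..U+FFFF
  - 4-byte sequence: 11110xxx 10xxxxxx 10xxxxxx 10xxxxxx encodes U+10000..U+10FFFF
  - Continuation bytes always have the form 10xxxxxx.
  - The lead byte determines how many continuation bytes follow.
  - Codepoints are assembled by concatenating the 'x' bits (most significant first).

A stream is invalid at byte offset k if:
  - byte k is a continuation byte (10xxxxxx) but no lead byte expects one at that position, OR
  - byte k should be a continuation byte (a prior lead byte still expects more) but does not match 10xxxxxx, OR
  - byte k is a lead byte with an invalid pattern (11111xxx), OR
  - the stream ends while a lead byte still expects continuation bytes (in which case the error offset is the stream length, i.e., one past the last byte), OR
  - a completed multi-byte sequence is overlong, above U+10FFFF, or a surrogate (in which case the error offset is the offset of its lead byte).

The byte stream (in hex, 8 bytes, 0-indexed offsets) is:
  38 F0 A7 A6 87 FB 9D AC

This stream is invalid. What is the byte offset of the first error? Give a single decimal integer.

Answer: 5

Derivation:
Byte[0]=38: 1-byte ASCII. cp=U+0038
Byte[1]=F0: 4-byte lead, need 3 cont bytes. acc=0x0
Byte[2]=A7: continuation. acc=(acc<<6)|0x27=0x27
Byte[3]=A6: continuation. acc=(acc<<6)|0x26=0x9E6
Byte[4]=87: continuation. acc=(acc<<6)|0x07=0x27987
Completed: cp=U+27987 (starts at byte 1)
Byte[5]=FB: INVALID lead byte (not 0xxx/110x/1110/11110)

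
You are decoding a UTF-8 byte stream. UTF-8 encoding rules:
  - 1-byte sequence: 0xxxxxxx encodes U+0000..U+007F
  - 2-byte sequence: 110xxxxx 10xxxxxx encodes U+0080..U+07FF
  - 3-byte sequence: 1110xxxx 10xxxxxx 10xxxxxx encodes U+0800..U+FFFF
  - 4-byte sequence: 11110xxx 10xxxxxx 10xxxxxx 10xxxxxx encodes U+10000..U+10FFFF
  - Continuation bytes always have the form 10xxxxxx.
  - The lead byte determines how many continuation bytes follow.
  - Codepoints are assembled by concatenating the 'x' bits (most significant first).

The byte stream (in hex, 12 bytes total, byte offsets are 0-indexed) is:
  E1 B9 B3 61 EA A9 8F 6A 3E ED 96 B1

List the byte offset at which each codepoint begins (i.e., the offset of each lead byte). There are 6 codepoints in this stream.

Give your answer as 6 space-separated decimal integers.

Byte[0]=E1: 3-byte lead, need 2 cont bytes. acc=0x1
Byte[1]=B9: continuation. acc=(acc<<6)|0x39=0x79
Byte[2]=B3: continuation. acc=(acc<<6)|0x33=0x1E73
Completed: cp=U+1E73 (starts at byte 0)
Byte[3]=61: 1-byte ASCII. cp=U+0061
Byte[4]=EA: 3-byte lead, need 2 cont bytes. acc=0xA
Byte[5]=A9: continuation. acc=(acc<<6)|0x29=0x2A9
Byte[6]=8F: continuation. acc=(acc<<6)|0x0F=0xAA4F
Completed: cp=U+AA4F (starts at byte 4)
Byte[7]=6A: 1-byte ASCII. cp=U+006A
Byte[8]=3E: 1-byte ASCII. cp=U+003E
Byte[9]=ED: 3-byte lead, need 2 cont bytes. acc=0xD
Byte[10]=96: continuation. acc=(acc<<6)|0x16=0x356
Byte[11]=B1: continuation. acc=(acc<<6)|0x31=0xD5B1
Completed: cp=U+D5B1 (starts at byte 9)

Answer: 0 3 4 7 8 9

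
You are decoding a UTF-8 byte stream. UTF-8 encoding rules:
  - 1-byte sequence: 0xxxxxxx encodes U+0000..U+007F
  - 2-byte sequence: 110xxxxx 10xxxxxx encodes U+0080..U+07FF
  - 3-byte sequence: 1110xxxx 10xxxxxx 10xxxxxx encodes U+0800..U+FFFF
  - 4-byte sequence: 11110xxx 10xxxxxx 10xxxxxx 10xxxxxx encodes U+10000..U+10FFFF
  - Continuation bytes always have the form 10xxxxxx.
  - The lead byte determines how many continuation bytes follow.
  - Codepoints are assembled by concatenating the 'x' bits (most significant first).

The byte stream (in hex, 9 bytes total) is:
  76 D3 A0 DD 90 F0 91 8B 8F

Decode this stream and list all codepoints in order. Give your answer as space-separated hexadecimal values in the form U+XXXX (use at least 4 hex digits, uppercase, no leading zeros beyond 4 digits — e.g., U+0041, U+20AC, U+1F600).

Answer: U+0076 U+04E0 U+0750 U+112CF

Derivation:
Byte[0]=76: 1-byte ASCII. cp=U+0076
Byte[1]=D3: 2-byte lead, need 1 cont bytes. acc=0x13
Byte[2]=A0: continuation. acc=(acc<<6)|0x20=0x4E0
Completed: cp=U+04E0 (starts at byte 1)
Byte[3]=DD: 2-byte lead, need 1 cont bytes. acc=0x1D
Byte[4]=90: continuation. acc=(acc<<6)|0x10=0x750
Completed: cp=U+0750 (starts at byte 3)
Byte[5]=F0: 4-byte lead, need 3 cont bytes. acc=0x0
Byte[6]=91: continuation. acc=(acc<<6)|0x11=0x11
Byte[7]=8B: continuation. acc=(acc<<6)|0x0B=0x44B
Byte[8]=8F: continuation. acc=(acc<<6)|0x0F=0x112CF
Completed: cp=U+112CF (starts at byte 5)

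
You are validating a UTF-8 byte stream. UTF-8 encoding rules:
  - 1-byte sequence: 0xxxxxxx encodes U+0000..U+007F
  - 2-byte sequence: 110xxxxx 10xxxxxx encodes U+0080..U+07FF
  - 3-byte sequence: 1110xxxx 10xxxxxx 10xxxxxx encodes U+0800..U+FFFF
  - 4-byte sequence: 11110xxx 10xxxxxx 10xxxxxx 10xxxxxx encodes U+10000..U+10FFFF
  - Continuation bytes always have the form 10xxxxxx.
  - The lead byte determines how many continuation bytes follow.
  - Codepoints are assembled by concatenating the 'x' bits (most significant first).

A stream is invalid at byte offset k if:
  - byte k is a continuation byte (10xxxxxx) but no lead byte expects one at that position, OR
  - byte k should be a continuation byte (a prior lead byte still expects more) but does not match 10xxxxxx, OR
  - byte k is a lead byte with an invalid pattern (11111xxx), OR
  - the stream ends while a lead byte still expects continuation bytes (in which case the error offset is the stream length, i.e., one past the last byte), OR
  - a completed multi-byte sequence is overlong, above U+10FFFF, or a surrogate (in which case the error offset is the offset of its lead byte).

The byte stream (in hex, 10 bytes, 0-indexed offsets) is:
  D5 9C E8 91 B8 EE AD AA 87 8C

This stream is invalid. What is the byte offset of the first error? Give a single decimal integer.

Byte[0]=D5: 2-byte lead, need 1 cont bytes. acc=0x15
Byte[1]=9C: continuation. acc=(acc<<6)|0x1C=0x55C
Completed: cp=U+055C (starts at byte 0)
Byte[2]=E8: 3-byte lead, need 2 cont bytes. acc=0x8
Byte[3]=91: continuation. acc=(acc<<6)|0x11=0x211
Byte[4]=B8: continuation. acc=(acc<<6)|0x38=0x8478
Completed: cp=U+8478 (starts at byte 2)
Byte[5]=EE: 3-byte lead, need 2 cont bytes. acc=0xE
Byte[6]=AD: continuation. acc=(acc<<6)|0x2D=0x3AD
Byte[7]=AA: continuation. acc=(acc<<6)|0x2A=0xEB6A
Completed: cp=U+EB6A (starts at byte 5)
Byte[8]=87: INVALID lead byte (not 0xxx/110x/1110/11110)

Answer: 8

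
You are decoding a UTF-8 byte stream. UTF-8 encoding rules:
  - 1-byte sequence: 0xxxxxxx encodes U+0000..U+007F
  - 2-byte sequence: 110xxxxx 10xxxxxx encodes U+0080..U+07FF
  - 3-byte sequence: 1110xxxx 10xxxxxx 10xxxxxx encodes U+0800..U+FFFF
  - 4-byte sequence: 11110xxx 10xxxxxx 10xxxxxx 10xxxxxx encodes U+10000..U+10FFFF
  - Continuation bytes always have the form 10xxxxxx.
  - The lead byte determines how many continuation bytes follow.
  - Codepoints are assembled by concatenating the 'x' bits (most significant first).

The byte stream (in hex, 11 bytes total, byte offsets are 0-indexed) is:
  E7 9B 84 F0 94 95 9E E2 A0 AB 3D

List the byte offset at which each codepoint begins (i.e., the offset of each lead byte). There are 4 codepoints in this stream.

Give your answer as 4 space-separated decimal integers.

Byte[0]=E7: 3-byte lead, need 2 cont bytes. acc=0x7
Byte[1]=9B: continuation. acc=(acc<<6)|0x1B=0x1DB
Byte[2]=84: continuation. acc=(acc<<6)|0x04=0x76C4
Completed: cp=U+76C4 (starts at byte 0)
Byte[3]=F0: 4-byte lead, need 3 cont bytes. acc=0x0
Byte[4]=94: continuation. acc=(acc<<6)|0x14=0x14
Byte[5]=95: continuation. acc=(acc<<6)|0x15=0x515
Byte[6]=9E: continuation. acc=(acc<<6)|0x1E=0x1455E
Completed: cp=U+1455E (starts at byte 3)
Byte[7]=E2: 3-byte lead, need 2 cont bytes. acc=0x2
Byte[8]=A0: continuation. acc=(acc<<6)|0x20=0xA0
Byte[9]=AB: continuation. acc=(acc<<6)|0x2B=0x282B
Completed: cp=U+282B (starts at byte 7)
Byte[10]=3D: 1-byte ASCII. cp=U+003D

Answer: 0 3 7 10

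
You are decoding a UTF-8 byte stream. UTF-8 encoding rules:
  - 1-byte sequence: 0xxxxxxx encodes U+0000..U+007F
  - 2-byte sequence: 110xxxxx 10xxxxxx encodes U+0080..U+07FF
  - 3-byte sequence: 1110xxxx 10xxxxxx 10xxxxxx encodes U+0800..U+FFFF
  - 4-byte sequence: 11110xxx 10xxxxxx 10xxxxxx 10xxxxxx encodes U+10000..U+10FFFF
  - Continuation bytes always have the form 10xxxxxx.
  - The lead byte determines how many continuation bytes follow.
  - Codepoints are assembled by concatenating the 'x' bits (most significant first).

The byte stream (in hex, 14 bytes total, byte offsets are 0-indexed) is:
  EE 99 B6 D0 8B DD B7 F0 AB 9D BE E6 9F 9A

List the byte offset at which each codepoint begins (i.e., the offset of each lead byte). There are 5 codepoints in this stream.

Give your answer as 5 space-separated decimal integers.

Byte[0]=EE: 3-byte lead, need 2 cont bytes. acc=0xE
Byte[1]=99: continuation. acc=(acc<<6)|0x19=0x399
Byte[2]=B6: continuation. acc=(acc<<6)|0x36=0xE676
Completed: cp=U+E676 (starts at byte 0)
Byte[3]=D0: 2-byte lead, need 1 cont bytes. acc=0x10
Byte[4]=8B: continuation. acc=(acc<<6)|0x0B=0x40B
Completed: cp=U+040B (starts at byte 3)
Byte[5]=DD: 2-byte lead, need 1 cont bytes. acc=0x1D
Byte[6]=B7: continuation. acc=(acc<<6)|0x37=0x777
Completed: cp=U+0777 (starts at byte 5)
Byte[7]=F0: 4-byte lead, need 3 cont bytes. acc=0x0
Byte[8]=AB: continuation. acc=(acc<<6)|0x2B=0x2B
Byte[9]=9D: continuation. acc=(acc<<6)|0x1D=0xADD
Byte[10]=BE: continuation. acc=(acc<<6)|0x3E=0x2B77E
Completed: cp=U+2B77E (starts at byte 7)
Byte[11]=E6: 3-byte lead, need 2 cont bytes. acc=0x6
Byte[12]=9F: continuation. acc=(acc<<6)|0x1F=0x19F
Byte[13]=9A: continuation. acc=(acc<<6)|0x1A=0x67DA
Completed: cp=U+67DA (starts at byte 11)

Answer: 0 3 5 7 11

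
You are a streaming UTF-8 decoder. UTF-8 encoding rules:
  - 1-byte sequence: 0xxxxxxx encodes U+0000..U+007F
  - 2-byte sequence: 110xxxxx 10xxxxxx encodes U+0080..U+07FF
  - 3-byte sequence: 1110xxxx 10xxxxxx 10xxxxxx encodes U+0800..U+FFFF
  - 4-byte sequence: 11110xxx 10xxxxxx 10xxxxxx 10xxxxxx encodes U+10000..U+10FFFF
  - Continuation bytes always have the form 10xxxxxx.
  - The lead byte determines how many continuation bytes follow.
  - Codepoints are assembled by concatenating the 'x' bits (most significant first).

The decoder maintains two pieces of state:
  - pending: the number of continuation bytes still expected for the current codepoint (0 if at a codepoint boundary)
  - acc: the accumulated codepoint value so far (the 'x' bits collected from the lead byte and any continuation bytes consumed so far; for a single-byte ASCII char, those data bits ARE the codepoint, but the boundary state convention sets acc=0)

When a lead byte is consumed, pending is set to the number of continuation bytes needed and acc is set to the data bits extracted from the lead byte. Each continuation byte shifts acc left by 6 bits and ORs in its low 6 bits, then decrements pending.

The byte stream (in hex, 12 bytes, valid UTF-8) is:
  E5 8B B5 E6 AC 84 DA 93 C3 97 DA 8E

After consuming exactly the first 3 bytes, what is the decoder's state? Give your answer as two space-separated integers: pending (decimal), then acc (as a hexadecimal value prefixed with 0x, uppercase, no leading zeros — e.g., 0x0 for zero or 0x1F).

Byte[0]=E5: 3-byte lead. pending=2, acc=0x5
Byte[1]=8B: continuation. acc=(acc<<6)|0x0B=0x14B, pending=1
Byte[2]=B5: continuation. acc=(acc<<6)|0x35=0x52F5, pending=0

Answer: 0 0x52F5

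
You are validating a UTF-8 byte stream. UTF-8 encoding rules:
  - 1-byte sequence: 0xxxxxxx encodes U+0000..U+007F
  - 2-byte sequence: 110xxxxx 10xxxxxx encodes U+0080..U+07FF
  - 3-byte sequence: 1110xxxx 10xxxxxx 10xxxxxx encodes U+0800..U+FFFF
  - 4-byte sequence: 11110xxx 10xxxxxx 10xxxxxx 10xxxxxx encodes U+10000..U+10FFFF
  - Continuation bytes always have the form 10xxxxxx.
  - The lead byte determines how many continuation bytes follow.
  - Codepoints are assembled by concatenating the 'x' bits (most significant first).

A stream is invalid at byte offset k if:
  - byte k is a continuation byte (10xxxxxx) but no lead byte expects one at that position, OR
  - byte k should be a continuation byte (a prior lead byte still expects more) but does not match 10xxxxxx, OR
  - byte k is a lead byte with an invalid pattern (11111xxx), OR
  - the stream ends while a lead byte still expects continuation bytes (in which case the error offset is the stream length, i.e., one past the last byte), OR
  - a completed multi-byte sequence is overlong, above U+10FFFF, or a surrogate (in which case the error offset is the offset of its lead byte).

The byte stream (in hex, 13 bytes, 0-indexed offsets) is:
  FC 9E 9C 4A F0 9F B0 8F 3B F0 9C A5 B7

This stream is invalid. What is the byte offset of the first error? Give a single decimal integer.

Byte[0]=FC: INVALID lead byte (not 0xxx/110x/1110/11110)

Answer: 0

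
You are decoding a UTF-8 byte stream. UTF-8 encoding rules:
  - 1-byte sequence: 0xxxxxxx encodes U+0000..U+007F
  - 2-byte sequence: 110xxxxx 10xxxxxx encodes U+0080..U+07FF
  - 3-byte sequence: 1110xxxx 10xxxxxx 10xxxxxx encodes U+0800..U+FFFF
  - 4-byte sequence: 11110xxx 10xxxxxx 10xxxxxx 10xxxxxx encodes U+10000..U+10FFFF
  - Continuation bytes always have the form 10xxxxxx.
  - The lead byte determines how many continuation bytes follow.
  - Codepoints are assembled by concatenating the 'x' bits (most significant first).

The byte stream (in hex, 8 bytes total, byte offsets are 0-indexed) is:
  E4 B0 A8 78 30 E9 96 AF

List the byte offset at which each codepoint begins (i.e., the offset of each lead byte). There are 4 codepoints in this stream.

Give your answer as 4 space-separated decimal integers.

Answer: 0 3 4 5

Derivation:
Byte[0]=E4: 3-byte lead, need 2 cont bytes. acc=0x4
Byte[1]=B0: continuation. acc=(acc<<6)|0x30=0x130
Byte[2]=A8: continuation. acc=(acc<<6)|0x28=0x4C28
Completed: cp=U+4C28 (starts at byte 0)
Byte[3]=78: 1-byte ASCII. cp=U+0078
Byte[4]=30: 1-byte ASCII. cp=U+0030
Byte[5]=E9: 3-byte lead, need 2 cont bytes. acc=0x9
Byte[6]=96: continuation. acc=(acc<<6)|0x16=0x256
Byte[7]=AF: continuation. acc=(acc<<6)|0x2F=0x95AF
Completed: cp=U+95AF (starts at byte 5)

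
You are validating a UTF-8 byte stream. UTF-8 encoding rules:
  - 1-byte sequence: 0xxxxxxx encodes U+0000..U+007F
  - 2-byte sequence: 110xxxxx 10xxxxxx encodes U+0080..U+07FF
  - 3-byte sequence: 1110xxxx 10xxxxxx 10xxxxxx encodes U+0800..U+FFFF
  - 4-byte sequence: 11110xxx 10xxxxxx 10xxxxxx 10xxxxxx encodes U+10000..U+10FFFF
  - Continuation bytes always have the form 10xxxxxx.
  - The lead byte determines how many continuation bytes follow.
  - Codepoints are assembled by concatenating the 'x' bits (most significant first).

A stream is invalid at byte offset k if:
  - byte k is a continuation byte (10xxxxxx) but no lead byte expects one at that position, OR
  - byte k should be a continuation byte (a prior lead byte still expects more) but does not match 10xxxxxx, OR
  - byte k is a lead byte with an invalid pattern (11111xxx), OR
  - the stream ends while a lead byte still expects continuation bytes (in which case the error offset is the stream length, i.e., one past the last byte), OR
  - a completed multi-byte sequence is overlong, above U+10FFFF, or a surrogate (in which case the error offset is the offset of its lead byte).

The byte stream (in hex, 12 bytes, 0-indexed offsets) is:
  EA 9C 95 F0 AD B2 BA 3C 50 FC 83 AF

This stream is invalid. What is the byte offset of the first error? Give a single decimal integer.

Byte[0]=EA: 3-byte lead, need 2 cont bytes. acc=0xA
Byte[1]=9C: continuation. acc=(acc<<6)|0x1C=0x29C
Byte[2]=95: continuation. acc=(acc<<6)|0x15=0xA715
Completed: cp=U+A715 (starts at byte 0)
Byte[3]=F0: 4-byte lead, need 3 cont bytes. acc=0x0
Byte[4]=AD: continuation. acc=(acc<<6)|0x2D=0x2D
Byte[5]=B2: continuation. acc=(acc<<6)|0x32=0xB72
Byte[6]=BA: continuation. acc=(acc<<6)|0x3A=0x2DCBA
Completed: cp=U+2DCBA (starts at byte 3)
Byte[7]=3C: 1-byte ASCII. cp=U+003C
Byte[8]=50: 1-byte ASCII. cp=U+0050
Byte[9]=FC: INVALID lead byte (not 0xxx/110x/1110/11110)

Answer: 9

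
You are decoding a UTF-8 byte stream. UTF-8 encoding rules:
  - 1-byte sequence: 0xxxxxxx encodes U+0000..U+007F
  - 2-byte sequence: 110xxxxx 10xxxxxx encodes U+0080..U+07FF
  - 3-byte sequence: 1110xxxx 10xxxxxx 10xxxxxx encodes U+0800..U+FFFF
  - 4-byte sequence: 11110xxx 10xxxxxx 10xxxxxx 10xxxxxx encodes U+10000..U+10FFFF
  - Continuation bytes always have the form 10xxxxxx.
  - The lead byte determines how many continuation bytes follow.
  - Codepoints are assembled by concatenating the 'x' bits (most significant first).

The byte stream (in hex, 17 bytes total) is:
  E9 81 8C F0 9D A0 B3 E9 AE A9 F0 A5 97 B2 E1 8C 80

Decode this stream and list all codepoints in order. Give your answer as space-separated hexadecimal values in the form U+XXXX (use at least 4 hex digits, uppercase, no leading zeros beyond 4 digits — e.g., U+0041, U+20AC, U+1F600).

Byte[0]=E9: 3-byte lead, need 2 cont bytes. acc=0x9
Byte[1]=81: continuation. acc=(acc<<6)|0x01=0x241
Byte[2]=8C: continuation. acc=(acc<<6)|0x0C=0x904C
Completed: cp=U+904C (starts at byte 0)
Byte[3]=F0: 4-byte lead, need 3 cont bytes. acc=0x0
Byte[4]=9D: continuation. acc=(acc<<6)|0x1D=0x1D
Byte[5]=A0: continuation. acc=(acc<<6)|0x20=0x760
Byte[6]=B3: continuation. acc=(acc<<6)|0x33=0x1D833
Completed: cp=U+1D833 (starts at byte 3)
Byte[7]=E9: 3-byte lead, need 2 cont bytes. acc=0x9
Byte[8]=AE: continuation. acc=(acc<<6)|0x2E=0x26E
Byte[9]=A9: continuation. acc=(acc<<6)|0x29=0x9BA9
Completed: cp=U+9BA9 (starts at byte 7)
Byte[10]=F0: 4-byte lead, need 3 cont bytes. acc=0x0
Byte[11]=A5: continuation. acc=(acc<<6)|0x25=0x25
Byte[12]=97: continuation. acc=(acc<<6)|0x17=0x957
Byte[13]=B2: continuation. acc=(acc<<6)|0x32=0x255F2
Completed: cp=U+255F2 (starts at byte 10)
Byte[14]=E1: 3-byte lead, need 2 cont bytes. acc=0x1
Byte[15]=8C: continuation. acc=(acc<<6)|0x0C=0x4C
Byte[16]=80: continuation. acc=(acc<<6)|0x00=0x1300
Completed: cp=U+1300 (starts at byte 14)

Answer: U+904C U+1D833 U+9BA9 U+255F2 U+1300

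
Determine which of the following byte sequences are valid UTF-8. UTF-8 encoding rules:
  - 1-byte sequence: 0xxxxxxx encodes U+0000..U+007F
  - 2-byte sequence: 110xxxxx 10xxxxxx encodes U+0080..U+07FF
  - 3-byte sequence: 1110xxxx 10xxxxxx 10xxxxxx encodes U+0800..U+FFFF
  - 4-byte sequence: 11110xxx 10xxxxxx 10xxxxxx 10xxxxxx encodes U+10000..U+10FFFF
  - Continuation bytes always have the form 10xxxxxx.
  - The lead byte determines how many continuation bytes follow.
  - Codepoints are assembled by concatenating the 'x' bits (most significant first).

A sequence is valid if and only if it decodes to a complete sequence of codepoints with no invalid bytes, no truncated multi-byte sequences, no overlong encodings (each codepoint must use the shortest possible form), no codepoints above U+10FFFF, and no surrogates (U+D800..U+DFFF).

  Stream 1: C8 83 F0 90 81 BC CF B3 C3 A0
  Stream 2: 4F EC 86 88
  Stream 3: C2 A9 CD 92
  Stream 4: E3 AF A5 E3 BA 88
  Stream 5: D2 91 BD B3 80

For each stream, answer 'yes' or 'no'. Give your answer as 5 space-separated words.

Stream 1: decodes cleanly. VALID
Stream 2: decodes cleanly. VALID
Stream 3: decodes cleanly. VALID
Stream 4: decodes cleanly. VALID
Stream 5: error at byte offset 2. INVALID

Answer: yes yes yes yes no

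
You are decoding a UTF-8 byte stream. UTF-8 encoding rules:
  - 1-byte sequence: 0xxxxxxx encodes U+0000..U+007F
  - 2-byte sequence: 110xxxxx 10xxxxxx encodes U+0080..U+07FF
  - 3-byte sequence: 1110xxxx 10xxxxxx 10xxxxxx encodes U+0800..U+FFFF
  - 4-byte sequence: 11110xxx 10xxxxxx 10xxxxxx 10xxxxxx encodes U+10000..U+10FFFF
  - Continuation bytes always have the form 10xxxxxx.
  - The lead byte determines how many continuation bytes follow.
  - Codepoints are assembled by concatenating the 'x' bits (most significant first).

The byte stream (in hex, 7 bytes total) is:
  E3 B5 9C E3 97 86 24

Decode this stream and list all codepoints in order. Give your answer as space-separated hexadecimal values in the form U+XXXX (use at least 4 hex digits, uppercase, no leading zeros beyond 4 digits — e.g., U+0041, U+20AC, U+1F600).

Answer: U+3D5C U+35C6 U+0024

Derivation:
Byte[0]=E3: 3-byte lead, need 2 cont bytes. acc=0x3
Byte[1]=B5: continuation. acc=(acc<<6)|0x35=0xF5
Byte[2]=9C: continuation. acc=(acc<<6)|0x1C=0x3D5C
Completed: cp=U+3D5C (starts at byte 0)
Byte[3]=E3: 3-byte lead, need 2 cont bytes. acc=0x3
Byte[4]=97: continuation. acc=(acc<<6)|0x17=0xD7
Byte[5]=86: continuation. acc=(acc<<6)|0x06=0x35C6
Completed: cp=U+35C6 (starts at byte 3)
Byte[6]=24: 1-byte ASCII. cp=U+0024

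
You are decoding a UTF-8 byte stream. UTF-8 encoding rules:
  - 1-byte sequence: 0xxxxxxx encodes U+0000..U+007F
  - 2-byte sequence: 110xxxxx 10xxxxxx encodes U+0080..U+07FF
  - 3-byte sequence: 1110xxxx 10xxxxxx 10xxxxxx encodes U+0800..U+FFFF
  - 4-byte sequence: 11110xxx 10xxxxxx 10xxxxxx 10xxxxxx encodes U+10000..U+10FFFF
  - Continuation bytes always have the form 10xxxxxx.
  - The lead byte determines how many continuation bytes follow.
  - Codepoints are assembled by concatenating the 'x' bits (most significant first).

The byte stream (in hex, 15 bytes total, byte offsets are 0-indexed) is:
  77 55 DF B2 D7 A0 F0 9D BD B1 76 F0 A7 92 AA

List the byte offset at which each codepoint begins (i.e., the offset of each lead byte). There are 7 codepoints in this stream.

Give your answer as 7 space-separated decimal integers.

Byte[0]=77: 1-byte ASCII. cp=U+0077
Byte[1]=55: 1-byte ASCII. cp=U+0055
Byte[2]=DF: 2-byte lead, need 1 cont bytes. acc=0x1F
Byte[3]=B2: continuation. acc=(acc<<6)|0x32=0x7F2
Completed: cp=U+07F2 (starts at byte 2)
Byte[4]=D7: 2-byte lead, need 1 cont bytes. acc=0x17
Byte[5]=A0: continuation. acc=(acc<<6)|0x20=0x5E0
Completed: cp=U+05E0 (starts at byte 4)
Byte[6]=F0: 4-byte lead, need 3 cont bytes. acc=0x0
Byte[7]=9D: continuation. acc=(acc<<6)|0x1D=0x1D
Byte[8]=BD: continuation. acc=(acc<<6)|0x3D=0x77D
Byte[9]=B1: continuation. acc=(acc<<6)|0x31=0x1DF71
Completed: cp=U+1DF71 (starts at byte 6)
Byte[10]=76: 1-byte ASCII. cp=U+0076
Byte[11]=F0: 4-byte lead, need 3 cont bytes. acc=0x0
Byte[12]=A7: continuation. acc=(acc<<6)|0x27=0x27
Byte[13]=92: continuation. acc=(acc<<6)|0x12=0x9D2
Byte[14]=AA: continuation. acc=(acc<<6)|0x2A=0x274AA
Completed: cp=U+274AA (starts at byte 11)

Answer: 0 1 2 4 6 10 11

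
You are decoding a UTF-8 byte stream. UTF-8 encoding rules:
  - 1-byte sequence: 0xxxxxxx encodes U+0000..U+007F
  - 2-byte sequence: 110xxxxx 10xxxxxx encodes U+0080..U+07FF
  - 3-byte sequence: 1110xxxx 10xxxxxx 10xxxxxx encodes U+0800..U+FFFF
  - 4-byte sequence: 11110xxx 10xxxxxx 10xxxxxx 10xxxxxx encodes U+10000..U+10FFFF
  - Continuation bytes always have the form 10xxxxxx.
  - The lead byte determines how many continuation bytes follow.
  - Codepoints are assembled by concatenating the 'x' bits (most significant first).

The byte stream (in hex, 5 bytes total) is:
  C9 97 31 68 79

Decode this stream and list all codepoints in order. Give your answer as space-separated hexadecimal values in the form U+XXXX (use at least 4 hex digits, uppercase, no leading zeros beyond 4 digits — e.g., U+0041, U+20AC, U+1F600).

Answer: U+0257 U+0031 U+0068 U+0079

Derivation:
Byte[0]=C9: 2-byte lead, need 1 cont bytes. acc=0x9
Byte[1]=97: continuation. acc=(acc<<6)|0x17=0x257
Completed: cp=U+0257 (starts at byte 0)
Byte[2]=31: 1-byte ASCII. cp=U+0031
Byte[3]=68: 1-byte ASCII. cp=U+0068
Byte[4]=79: 1-byte ASCII. cp=U+0079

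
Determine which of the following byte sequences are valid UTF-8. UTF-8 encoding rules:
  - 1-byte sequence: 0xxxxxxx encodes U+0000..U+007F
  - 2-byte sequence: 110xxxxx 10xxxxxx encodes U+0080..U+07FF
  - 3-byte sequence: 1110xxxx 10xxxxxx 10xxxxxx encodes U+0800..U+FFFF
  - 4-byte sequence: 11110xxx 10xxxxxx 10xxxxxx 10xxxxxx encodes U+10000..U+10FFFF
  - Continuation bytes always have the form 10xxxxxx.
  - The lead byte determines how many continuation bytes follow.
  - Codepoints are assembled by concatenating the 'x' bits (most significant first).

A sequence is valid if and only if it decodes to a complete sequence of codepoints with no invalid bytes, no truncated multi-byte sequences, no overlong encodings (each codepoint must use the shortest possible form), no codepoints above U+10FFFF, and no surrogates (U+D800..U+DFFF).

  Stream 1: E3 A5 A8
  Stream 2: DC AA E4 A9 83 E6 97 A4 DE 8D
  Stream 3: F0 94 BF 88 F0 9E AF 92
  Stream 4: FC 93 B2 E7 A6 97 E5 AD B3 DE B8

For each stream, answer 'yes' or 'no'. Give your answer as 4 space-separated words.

Stream 1: decodes cleanly. VALID
Stream 2: decodes cleanly. VALID
Stream 3: decodes cleanly. VALID
Stream 4: error at byte offset 0. INVALID

Answer: yes yes yes no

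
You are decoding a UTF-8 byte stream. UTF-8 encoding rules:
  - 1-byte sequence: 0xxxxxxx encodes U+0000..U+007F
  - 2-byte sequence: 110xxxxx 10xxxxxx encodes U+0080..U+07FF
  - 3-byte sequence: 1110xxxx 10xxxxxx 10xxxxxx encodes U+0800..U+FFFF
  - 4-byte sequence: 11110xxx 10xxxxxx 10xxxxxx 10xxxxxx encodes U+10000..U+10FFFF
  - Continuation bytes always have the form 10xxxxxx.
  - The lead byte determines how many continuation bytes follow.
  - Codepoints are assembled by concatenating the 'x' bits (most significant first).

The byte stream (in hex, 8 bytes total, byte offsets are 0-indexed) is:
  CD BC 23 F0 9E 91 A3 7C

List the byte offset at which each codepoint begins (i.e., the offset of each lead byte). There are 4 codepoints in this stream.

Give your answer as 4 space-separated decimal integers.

Answer: 0 2 3 7

Derivation:
Byte[0]=CD: 2-byte lead, need 1 cont bytes. acc=0xD
Byte[1]=BC: continuation. acc=(acc<<6)|0x3C=0x37C
Completed: cp=U+037C (starts at byte 0)
Byte[2]=23: 1-byte ASCII. cp=U+0023
Byte[3]=F0: 4-byte lead, need 3 cont bytes. acc=0x0
Byte[4]=9E: continuation. acc=(acc<<6)|0x1E=0x1E
Byte[5]=91: continuation. acc=(acc<<6)|0x11=0x791
Byte[6]=A3: continuation. acc=(acc<<6)|0x23=0x1E463
Completed: cp=U+1E463 (starts at byte 3)
Byte[7]=7C: 1-byte ASCII. cp=U+007C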